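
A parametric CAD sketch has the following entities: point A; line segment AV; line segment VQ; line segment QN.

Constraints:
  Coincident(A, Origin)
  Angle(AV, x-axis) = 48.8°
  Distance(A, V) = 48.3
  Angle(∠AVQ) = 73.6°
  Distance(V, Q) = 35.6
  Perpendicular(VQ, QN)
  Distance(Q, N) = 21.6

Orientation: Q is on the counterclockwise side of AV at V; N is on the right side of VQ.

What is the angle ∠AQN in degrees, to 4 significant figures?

154.6°

A is at the origin; AV runs at 48.8° with length 48.3, so V = 48.3·(cos 48.8°, sin 48.8°) = (31.81, 36.34). ∠AVQ = 73.6°, so VQ runs at 48.8° + (180° − 73.6°) = 155.2° from the x-axis; with |VQ| = 35.6, Q = V + 35.6·(cos 155.2°, sin 155.2°) = (-0.5022, 51.27). VQ ⟂ QN; with |QN| = 21.6 on the right of VQ, N = Q + 21.6·(0.4195, 0.9078) = (8.558, 70.88). Then cos ∠AQN = QA·QN / (|QA||QN|), giving 154.6°.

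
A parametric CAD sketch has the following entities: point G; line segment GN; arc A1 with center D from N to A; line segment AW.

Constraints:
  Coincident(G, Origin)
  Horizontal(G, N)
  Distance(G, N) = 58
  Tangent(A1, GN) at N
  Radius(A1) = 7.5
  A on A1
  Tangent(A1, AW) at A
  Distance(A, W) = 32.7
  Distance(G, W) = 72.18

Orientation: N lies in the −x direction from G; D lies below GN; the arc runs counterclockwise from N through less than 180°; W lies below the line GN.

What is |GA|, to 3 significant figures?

66.0

Checks: ∠(DN, NG) = 90.00° ✓; |DN| = 7.500 ✓; |DA| = 7.500 ✓; ∠(DA, AW) = 90.00° ✓; |AW| = 32.70 ✓; |GW| = 72.18 ✓.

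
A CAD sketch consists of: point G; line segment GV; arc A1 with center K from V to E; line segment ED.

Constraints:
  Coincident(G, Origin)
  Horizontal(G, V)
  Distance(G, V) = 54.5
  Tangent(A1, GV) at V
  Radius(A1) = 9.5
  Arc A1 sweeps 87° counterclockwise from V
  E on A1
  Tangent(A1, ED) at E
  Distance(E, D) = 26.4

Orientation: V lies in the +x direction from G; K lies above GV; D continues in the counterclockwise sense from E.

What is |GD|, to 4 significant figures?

74.32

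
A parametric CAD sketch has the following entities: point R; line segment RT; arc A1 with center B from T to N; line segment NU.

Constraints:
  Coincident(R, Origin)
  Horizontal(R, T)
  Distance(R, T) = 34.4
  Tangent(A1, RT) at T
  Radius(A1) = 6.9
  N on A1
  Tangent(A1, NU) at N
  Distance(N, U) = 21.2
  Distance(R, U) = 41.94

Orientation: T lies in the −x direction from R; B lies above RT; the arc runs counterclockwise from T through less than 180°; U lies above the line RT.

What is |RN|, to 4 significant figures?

28.66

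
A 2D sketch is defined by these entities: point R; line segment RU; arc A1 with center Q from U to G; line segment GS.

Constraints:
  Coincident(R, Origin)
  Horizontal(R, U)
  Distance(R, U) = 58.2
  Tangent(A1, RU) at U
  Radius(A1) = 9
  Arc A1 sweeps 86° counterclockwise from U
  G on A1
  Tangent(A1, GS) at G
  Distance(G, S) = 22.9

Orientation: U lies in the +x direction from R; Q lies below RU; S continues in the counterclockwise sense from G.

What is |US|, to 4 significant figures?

32.96

On A1, U sits at bearing 90° from Q; an 86° counterclockwise sweep puts G at bearing 176°, so G = Q + 9.0·(cos 176°, sin 176°) = (49.22, -8.372). A1 meets GS tangentially, so QG is at right angles to GS, so GS runs along (−sin 176°, cos 176°); with |GS| = 22.9, S = (47.62, -31.22). Then |US| = |S − U| = 32.96.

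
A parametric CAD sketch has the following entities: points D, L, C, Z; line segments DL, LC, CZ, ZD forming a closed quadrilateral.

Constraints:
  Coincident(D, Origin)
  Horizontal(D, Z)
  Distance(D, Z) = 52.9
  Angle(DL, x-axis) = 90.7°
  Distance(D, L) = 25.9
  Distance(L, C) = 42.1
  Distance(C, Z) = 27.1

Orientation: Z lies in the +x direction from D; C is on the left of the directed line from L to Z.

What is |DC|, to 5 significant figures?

48.528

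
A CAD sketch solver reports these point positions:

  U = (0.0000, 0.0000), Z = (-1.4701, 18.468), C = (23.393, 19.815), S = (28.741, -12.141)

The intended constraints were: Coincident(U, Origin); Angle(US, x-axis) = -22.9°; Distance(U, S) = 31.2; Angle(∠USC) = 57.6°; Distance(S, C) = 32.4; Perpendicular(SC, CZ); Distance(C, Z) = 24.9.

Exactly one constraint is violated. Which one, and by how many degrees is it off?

Perpendicular(SC, CZ) — off by 6.40°.

U = (0.00, 0.00) ✓; US at -22.90° ✓; |US| = 31.20 ✓; ∠USC = 57.60° ✓; |SC| = 32.40 ✓; ∠(SC, CZ) = 83.60° ✗; |CZ| = 24.90 ✓.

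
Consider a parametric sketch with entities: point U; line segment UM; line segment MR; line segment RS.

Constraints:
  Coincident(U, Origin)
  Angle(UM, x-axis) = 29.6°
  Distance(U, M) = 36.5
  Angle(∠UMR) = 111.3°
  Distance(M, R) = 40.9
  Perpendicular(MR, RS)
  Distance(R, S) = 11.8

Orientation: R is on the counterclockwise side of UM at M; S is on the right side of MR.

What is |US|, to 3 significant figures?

70.9

U is at the origin; UM runs at 29.6° with length 36.5, so M = 36.5·(cos 29.6°, sin 29.6°) = (31.7, 18.0). ∠UMR = 111.3°, so MR runs at 29.6° + (180° − 111.3°) = 98.3° from the x-axis; with |MR| = 40.9, R = M + 40.9·(cos 98.3°, sin 98.3°) = (25.8, 58.5). The perpendicularity gives RS at right angles to MR; with |RS| = 11.8 on the right of MR, S = R + 11.8·(0.990, 0.144) = (37.5, 60.2). Then |US| = |S − U| = 70.9.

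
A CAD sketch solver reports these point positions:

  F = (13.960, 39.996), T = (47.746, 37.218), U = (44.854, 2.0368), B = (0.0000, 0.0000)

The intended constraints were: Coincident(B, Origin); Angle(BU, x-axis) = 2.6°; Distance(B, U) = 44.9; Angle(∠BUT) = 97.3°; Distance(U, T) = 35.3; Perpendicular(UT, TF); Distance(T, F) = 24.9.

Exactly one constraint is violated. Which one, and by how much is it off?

Distance(T, F) = 24.9 — off by 9.00.

B = (0.00, 0.00) ✓; BU at 2.600° ✓; |BU| = 44.90 ✓; ∠BUT = 97.30° ✓; |UT| = 35.30 ✓; ∠(UT, TF) = 90.00° ✓; |TF| = 33.90 ✗.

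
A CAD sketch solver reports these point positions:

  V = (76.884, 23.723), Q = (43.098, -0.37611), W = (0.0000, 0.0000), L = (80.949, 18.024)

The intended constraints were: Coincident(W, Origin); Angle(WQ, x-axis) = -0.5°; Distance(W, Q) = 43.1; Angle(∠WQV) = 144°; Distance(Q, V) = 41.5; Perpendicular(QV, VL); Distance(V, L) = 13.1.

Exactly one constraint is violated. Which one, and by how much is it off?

Distance(V, L) = 13.1 — off by 6.10.

W = (0.00, 0.00) ✓; WQ at -0.5000° ✓; |WQ| = 43.10 ✓; ∠WQV = 144.0° ✓; |QV| = 41.50 ✓; ∠(QV, VL) = 90.00° ✓; |VL| = 7.000 ✗.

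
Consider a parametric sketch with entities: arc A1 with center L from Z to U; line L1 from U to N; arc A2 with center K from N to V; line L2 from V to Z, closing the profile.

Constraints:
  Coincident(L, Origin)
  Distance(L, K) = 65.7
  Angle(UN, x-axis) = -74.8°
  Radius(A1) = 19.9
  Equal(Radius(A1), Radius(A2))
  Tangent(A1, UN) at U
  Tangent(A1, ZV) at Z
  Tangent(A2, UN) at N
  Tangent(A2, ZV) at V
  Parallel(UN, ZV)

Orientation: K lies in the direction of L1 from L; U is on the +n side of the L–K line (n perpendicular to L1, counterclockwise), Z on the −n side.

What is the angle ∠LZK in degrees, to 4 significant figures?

73.15°

The slot axis is L1's direction at -74.8°, so u = (cos -74.8°, sin -74.8°) = (0.2622, -0.9650) and n = (−sin -74.8°, cos -74.8°) = (0.9650, 0.2622). L is at the origin and K lies 65.7 along u from L, so K = 65.7·u = (17.23, -63.40). Tangency of A1 to both parallel lines with radius 19.9 puts U and Z at L ± 19.9·n: U = (19.20, 5.218), Z = (-19.20, -5.218). Then cos ∠LZK = ZL·ZK / (|ZL||ZK|), giving 73.15°.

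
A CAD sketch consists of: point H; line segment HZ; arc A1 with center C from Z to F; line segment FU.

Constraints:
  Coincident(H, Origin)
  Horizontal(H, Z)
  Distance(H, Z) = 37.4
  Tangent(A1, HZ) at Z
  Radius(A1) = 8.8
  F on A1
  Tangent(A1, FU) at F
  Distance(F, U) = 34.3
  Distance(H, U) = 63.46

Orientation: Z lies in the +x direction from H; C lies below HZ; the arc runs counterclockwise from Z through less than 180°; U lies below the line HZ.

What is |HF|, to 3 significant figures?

32.5

H is at the origin; H and Z share the same y with |HZ| = 37.4 and Z on the +x side, so Z = (37.4, 0.00). The tangent condition forces CZ to be normal to HZ, so C = Z + (0, -8.8) = (37.4, -8.80). Since CF ⟂ FU (tangency), |CU| = √(8.8² + 34.3²) = 35.4 regardless of where F sits on A1. So U lies on both circle(H, 63.46) and circle(C, 35.4); the below-HZ intersection is U = (46.7, -43.0). F is the foot of the tangent from U: F = (29.7, -13.1).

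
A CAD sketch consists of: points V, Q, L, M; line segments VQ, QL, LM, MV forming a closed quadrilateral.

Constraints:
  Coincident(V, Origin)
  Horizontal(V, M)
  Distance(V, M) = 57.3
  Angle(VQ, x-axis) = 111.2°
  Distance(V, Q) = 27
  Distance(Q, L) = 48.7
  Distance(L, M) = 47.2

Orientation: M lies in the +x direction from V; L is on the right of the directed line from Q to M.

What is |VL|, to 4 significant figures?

22.19

Checks: |QL| = 48.70 ✓; |LM| = 47.20 ✓.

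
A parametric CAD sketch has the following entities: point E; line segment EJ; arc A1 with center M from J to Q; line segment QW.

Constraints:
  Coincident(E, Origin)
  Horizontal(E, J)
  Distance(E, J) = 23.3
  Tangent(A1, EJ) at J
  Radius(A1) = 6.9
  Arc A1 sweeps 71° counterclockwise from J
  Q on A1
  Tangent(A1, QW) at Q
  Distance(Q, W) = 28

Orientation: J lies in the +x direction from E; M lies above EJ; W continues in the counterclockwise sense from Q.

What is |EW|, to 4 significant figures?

49.85

E is at the origin; EJ is horizontal with |EJ| = 23.3 and J on the +x side, so J = (23.30, 0.000). Tangency of A1 to EJ means the radius MJ is perpendicular to EJ, so M = J + (0, 6.9) = (23.30, 6.900). On A1, J sits at bearing -90° from M; a 71° counterclockwise sweep puts Q at bearing -19°, so Q = M + 6.9·(cos -19°, sin -19°) = (29.82, 4.654). A1 meets QW tangentially, so MQ is at right angles to QW, so QW runs along (−sin -19°, cos -19°); with |QW| = 28.0, W = (38.94, 31.13). Then |EW| = |W − E| = 49.85.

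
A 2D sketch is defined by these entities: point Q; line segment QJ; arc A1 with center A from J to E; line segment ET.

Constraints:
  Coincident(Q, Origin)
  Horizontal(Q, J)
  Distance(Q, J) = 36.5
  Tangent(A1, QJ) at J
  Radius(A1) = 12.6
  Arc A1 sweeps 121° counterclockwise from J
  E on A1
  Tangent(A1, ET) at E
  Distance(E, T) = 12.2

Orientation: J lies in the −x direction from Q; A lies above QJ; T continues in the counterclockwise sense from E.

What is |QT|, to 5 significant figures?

43.542

On A1, J sits at bearing -90° from A; a 121° counterclockwise sweep puts E at bearing 31°, so E = A + 12.6·(cos 31°, sin 31°) = (-25.700, 19.089). Since A1 is tangent to ET there, AE ⟂ ET, so ET runs along (−sin 31°, cos 31°); with |ET| = 12.2, T = (-31.983, 29.547). Then |QT| = |T − Q| = 43.542.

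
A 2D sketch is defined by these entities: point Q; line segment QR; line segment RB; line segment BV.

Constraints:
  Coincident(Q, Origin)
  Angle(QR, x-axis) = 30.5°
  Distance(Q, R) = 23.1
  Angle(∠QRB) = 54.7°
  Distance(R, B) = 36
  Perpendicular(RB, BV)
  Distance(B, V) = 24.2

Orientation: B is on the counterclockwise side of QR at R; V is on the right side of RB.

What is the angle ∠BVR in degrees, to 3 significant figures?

56.1°

∠QRB = 54.7°, so RB runs at 30.5° + (180° − 54.7°) = 156° from the x-axis; with |RB| = 36.0, B = R + 36.0·(cos 156°, sin 156°) = (-12.9, 26.5). RB ⟂ BV; with |BV| = 24.2 on the right of RB, V = B + 24.2·(0.410, 0.912) = (-3.01, 48.6). Then cos ∠BVR = VB·VR / (|VB||VR|), giving 56.1°.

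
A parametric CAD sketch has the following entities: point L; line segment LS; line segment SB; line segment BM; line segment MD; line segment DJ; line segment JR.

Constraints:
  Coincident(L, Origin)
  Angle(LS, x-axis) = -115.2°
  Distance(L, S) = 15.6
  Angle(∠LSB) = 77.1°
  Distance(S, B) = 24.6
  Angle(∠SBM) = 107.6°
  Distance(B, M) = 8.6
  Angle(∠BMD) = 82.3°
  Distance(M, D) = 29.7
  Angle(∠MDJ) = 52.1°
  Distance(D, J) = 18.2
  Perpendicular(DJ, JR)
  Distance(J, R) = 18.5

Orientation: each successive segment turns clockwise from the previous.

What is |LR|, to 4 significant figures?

21.45

∠MDJ = 52.1° gives DJ at -156.1° from the x-axis; with |DJ| = 18.2, J = (-13.45, -12.29). DJ is perpendicular to JR, so JR runs at 113.9°; with |JR| = 18.5, R = (-20.95, 4.625). Then |LR| = |R − L| = 21.45.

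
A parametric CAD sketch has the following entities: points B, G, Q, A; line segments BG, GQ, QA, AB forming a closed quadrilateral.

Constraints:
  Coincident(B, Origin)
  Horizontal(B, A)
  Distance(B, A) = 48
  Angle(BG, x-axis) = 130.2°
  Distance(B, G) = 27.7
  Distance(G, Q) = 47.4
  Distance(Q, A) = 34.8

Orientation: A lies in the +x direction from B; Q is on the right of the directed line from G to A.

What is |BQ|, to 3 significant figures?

19.9

Checks: |GQ| = 47.40 ✓; |QA| = 34.80 ✓.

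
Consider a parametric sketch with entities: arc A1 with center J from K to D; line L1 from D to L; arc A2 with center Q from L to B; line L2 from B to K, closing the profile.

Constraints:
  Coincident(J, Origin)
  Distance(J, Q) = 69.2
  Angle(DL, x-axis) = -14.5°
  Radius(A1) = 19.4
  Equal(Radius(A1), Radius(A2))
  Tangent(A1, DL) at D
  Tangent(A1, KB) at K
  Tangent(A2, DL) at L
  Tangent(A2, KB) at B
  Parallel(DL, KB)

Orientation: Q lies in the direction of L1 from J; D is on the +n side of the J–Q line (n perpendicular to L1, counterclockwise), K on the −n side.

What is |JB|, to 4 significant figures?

71.87

Tangency of A1 to both parallel lines with radius 19.4 puts D and K at J ± 19.4·n: D = (4.857, 18.78), K = (-4.857, -18.78). Equal radii place L and B the same way about Q: L = Q + 19.4·n = (71.85, 1.456), B = Q − 19.4·n = (62.14, -36.11). Then |JB| = |B − J| = 71.87.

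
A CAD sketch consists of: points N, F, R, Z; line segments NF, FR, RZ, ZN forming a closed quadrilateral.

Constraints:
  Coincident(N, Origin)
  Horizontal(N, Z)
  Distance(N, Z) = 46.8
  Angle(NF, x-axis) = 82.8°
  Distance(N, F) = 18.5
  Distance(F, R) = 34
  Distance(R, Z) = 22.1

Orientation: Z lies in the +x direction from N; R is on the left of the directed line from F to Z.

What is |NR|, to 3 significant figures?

41.2

N is at the origin; NZ is horizontal with |NZ| = 46.8 and Z in +x, so Z = (46.8, 0). NF runs at 82.8° with |NF| = 18.5, so F = (2.32, 18.4). R is determined by |FR| = 34.0 and |RZ| = 22.1 together: it lies at the intersection of circle(F, 34.0) and circle(Z, 22.1). With |FZ| = 48.1, the foot of the radical line on FZ is 31.0 from F and the perpendicular offset is √(34.0² − 31.0²) = 14.0. Taking the left-of-FZ solution: R = (36.3, 19.4).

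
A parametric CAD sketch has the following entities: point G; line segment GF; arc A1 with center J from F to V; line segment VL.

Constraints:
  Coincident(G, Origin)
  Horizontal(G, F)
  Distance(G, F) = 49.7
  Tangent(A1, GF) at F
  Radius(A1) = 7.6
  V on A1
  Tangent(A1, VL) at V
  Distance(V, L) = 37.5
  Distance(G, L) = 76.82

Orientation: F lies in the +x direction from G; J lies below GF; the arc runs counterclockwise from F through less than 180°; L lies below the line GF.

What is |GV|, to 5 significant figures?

44.841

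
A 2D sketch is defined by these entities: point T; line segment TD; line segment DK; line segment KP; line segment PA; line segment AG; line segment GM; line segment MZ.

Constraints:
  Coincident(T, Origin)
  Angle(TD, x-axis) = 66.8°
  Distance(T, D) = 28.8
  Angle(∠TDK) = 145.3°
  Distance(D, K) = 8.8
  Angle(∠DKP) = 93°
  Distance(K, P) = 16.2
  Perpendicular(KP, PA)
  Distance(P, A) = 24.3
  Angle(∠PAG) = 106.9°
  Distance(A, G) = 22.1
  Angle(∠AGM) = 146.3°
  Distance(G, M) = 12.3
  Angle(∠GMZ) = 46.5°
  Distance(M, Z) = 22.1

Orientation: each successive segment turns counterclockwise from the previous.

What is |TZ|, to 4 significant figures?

20.98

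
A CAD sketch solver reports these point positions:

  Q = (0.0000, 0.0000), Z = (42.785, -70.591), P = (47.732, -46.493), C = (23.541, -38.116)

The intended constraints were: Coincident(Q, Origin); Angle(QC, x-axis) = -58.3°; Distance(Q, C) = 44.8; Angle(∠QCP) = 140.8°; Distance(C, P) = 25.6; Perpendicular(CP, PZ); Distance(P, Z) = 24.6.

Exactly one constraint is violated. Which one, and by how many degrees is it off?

Perpendicular(CP, PZ) — off by 7.50°.

Q = (0.00, 0.00) ✓; QC at -58.30° ✓; |QC| = 44.80 ✓; ∠QCP = 140.8° ✓; |CP| = 25.60 ✓; ∠(CP, PZ) = 82.50° ✗; |PZ| = 24.60 ✓.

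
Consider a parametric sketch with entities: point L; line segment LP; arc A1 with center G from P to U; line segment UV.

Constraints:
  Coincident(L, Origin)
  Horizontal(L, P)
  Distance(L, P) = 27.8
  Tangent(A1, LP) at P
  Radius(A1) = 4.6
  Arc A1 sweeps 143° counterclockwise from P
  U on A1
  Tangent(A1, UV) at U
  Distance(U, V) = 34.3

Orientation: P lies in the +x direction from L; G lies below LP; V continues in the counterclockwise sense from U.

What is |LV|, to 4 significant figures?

59.87

L is at the origin; LP is horizontal with |LP| = 27.8 and P on the +x side, so P = (27.80, 0.000). Tangency of A1 to LP means the radius GP is perpendicular to LP, so G = P + (0, -4.6) = (27.80, -4.600). On A1, P sits at bearing 90° from G; a 143° counterclockwise sweep puts U at bearing 233°, so U = G + 4.6·(cos 233°, sin 233°) = (25.03, -8.274). The tangent condition forces GU to be normal to UV, so UV runs along (−sin 233°, cos 233°); with |UV| = 34.3, V = (52.42, -28.92). Then |LV| = |V − L| = 59.87.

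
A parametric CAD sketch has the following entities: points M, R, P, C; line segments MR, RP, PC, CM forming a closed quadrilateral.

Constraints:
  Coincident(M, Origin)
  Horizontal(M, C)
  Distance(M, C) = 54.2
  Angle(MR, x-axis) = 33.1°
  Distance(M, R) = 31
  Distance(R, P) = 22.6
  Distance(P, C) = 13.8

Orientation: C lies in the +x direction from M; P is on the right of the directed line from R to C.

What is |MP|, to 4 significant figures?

40.41

M is at the origin; MC is horizontal with |MC| = 54.2 and C in +x, so C = (54.2, 0). MR runs at 33.1° with |MR| = 31.0, so R = (25.97, 16.93). P is determined by |RP| = 22.6 and |PC| = 13.8 together: it lies at the intersection of circle(R, 22.6) and circle(C, 13.8). With |RC| = 32.92, the foot of the radical line on RC is 21.32 from R and the perpendicular offset is √(22.6² − 21.32²) = 7.486. Taking the right-of-RC solution: P = (40.41, -0.4575).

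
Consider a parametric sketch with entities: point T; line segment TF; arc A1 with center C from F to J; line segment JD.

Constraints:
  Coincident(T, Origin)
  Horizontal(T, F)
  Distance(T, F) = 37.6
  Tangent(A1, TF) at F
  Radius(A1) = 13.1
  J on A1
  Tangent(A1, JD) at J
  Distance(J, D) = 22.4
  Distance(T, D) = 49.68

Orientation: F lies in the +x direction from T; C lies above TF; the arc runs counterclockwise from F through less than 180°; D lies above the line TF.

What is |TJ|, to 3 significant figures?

52.0

Checks: |TF| = 37.60 ✓; |CJ| = 13.10 ✓; ∠(CJ, JD) = 90.00° ✓; |JD| = 22.40 ✓; |TD| = 49.68 ✓.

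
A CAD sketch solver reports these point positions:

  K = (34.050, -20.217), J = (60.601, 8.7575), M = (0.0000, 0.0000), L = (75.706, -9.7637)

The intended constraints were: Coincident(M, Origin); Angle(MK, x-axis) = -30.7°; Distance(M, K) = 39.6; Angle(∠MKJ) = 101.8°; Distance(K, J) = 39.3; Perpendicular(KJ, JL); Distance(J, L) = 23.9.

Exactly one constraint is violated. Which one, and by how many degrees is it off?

Perpendicular(KJ, JL) — off by 8.30°.

M = (0.00, 0.00) ✓; MK at -30.70° ✓; |MK| = 39.60 ✓; ∠MKJ = 101.8° ✓; |KJ| = 39.30 ✓; ∠(KJ, JL) = 98.30° ✗; |JL| = 23.90 ✓.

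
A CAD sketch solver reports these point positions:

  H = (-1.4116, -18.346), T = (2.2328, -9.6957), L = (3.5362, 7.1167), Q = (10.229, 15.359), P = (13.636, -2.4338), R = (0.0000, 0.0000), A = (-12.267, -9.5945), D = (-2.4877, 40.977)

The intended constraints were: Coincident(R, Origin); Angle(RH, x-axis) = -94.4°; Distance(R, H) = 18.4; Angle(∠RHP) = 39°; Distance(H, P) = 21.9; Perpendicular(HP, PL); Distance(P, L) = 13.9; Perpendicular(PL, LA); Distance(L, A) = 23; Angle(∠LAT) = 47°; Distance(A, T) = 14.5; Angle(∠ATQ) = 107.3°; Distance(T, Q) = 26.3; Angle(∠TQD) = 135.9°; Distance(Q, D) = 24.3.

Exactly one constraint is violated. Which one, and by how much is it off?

Distance(Q, D) = 24.3 — off by 4.30.

R = (0.00, 0.00) ✓; RH at -94.40° ✓; |RH| = 18.40 ✓; ∠RHP = 39.00° ✓; |HP| = 21.90 ✓; ∠(HP, PL) = 90.00° ✓; |PL| = 13.90 ✓; ∠(PL, LA) = 90.00° ✓; |LA| = 23.00 ✓; ∠LAT = 47.00° ✓; |AT| = 14.50 ✓; ∠ATQ = 107.3° ✓; |TQ| = 26.30 ✓; ∠TQD = 135.9° ✓; |QD| = 28.60 ✗.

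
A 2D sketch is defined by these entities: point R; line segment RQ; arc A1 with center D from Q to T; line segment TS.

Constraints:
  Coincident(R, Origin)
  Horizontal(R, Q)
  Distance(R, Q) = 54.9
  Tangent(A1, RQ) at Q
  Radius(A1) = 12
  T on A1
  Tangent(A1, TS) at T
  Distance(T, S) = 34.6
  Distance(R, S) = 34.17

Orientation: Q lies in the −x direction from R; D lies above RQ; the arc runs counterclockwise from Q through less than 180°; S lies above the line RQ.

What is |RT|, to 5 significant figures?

46.862

R is at the origin; RQ is horizontal with |RQ| = 54.9 and Q on the −x side, so Q = (-54.900, 0.0000). The tangent condition forces DQ to be normal to RQ, so D = Q + (0, 12) = (-54.900, 12.000). Since DT ⟂ TS (tangency), |DS| = √(12.0² + 34.6²) = 36.622 regardless of where T sits on A1. So S lies on both circle(R, 34.17) and circle(D, 36.622); the above-RQ intersection is S = (-21.349, 26.680). T is the foot of the tangent from S: T = (-46.753, 3.1894).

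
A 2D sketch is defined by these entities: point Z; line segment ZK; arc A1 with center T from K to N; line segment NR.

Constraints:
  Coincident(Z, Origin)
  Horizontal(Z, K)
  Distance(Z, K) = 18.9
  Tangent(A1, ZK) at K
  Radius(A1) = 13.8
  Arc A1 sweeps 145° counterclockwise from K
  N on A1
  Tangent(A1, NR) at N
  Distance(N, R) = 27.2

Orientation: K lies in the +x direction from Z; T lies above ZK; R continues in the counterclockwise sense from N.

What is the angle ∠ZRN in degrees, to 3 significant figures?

61.4°

Z is at the origin; Z and K share the same y with |ZK| = 18.9 and K on the +x side, so K = (18.9, 0.00). A1 meets ZK tangentially, so TK is at right angles to ZK, so T = K + (0, 13.8) = (18.9, 13.8). On A1, K sits at bearing -90° from T; a 145° counterclockwise sweep puts N at bearing 55°, so N = T + 13.8·(cos 55°, sin 55°) = (26.8, 25.1). Tangency of A1 to NR means the radius TN is perpendicular to NR, so NR runs along (−sin 55°, cos 55°); with |NR| = 27.2, R = (4.53, 40.7). Then cos ∠ZRN = RZ·RN / (|RZ||RN|), giving 61.4°.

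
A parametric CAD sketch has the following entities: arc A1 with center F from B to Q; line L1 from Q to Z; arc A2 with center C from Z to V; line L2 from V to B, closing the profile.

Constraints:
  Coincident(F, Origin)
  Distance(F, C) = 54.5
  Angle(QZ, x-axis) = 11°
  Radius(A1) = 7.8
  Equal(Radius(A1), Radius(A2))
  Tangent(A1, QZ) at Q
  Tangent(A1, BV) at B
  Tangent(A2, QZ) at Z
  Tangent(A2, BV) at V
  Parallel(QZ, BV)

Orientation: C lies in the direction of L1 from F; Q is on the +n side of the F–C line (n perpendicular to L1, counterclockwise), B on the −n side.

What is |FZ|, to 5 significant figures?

55.055

Tangency of A1 to both parallel lines with radius 7.8 puts Q and B at F ± 7.8·n: Q = (-1.4883, 7.6567), B = (1.4883, -7.6567). Equal radii place Z and V the same way about C: Z = C + 7.8·n = (52.010, 18.056), V = C − 7.8·n = (54.987, 2.7424). Then |FZ| = |Z − F| = 55.055.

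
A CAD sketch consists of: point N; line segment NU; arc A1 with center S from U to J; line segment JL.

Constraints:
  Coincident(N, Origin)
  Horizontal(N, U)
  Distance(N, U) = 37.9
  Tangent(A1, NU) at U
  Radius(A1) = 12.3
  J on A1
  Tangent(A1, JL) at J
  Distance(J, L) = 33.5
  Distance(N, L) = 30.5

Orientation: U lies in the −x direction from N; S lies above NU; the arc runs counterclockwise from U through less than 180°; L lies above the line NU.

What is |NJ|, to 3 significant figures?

28.9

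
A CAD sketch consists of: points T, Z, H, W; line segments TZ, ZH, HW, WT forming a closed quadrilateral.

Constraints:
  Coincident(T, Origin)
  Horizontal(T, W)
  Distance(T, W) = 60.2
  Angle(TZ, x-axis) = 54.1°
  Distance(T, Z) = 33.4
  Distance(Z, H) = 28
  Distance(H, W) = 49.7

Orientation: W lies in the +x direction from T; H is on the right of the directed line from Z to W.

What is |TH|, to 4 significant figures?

10.52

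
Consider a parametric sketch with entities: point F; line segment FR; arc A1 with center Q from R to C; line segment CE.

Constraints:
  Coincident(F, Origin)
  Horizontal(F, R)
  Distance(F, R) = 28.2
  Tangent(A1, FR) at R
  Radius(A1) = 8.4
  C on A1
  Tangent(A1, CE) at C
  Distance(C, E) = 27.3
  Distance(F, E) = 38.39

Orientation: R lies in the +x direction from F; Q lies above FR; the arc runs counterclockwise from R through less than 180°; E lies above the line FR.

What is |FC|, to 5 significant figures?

37.246

F is at the origin; FR is horizontal with |FR| = 28.2 and R on the +x side, so R = (28.200, 0.0000). Since A1 is tangent to FR there, QR ⟂ FR, so Q = R + (0, 8.4) = (28.200, 8.4000). Since QC ⟂ CE (tangency), |QE| = √(8.4² + 27.3²) = 28.563 regardless of where C sits on A1. So E lies on both circle(F, 38.39) and circle(Q, 28.563); the above-FR intersection is E = (16.723, 34.556). C is the foot of the tangent from E: C = (34.559, 13.888).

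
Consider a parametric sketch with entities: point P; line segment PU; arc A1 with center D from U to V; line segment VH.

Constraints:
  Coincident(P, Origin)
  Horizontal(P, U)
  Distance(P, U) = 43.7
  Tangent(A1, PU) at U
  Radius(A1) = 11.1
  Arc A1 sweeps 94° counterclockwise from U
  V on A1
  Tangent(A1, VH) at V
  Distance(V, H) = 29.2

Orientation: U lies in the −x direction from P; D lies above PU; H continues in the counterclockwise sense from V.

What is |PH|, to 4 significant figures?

53.69

P is at the origin; P and U share the same y with |PU| = 43.7 and U on the −x side, so U = (-43.70, 0.000). Tangency of A1 to PU means the radius DU is perpendicular to PU, so D = U + (0, 11.1) = (-43.70, 11.10). On A1, U sits at bearing -90° from D; a 94° counterclockwise sweep puts V at bearing 4°, so V = D + 11.1·(cos 4°, sin 4°) = (-32.63, 11.87). The tangent condition forces DV to be normal to VH, so VH runs along (−sin 4°, cos 4°); with |VH| = 29.2, H = (-34.66, 41.00). Then |PH| = |H − P| = 53.69.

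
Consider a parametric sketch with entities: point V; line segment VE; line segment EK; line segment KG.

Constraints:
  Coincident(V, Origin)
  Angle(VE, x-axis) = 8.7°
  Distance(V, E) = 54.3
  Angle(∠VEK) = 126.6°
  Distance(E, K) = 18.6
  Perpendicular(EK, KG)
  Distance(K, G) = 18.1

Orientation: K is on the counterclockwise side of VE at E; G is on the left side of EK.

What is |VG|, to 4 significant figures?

56.99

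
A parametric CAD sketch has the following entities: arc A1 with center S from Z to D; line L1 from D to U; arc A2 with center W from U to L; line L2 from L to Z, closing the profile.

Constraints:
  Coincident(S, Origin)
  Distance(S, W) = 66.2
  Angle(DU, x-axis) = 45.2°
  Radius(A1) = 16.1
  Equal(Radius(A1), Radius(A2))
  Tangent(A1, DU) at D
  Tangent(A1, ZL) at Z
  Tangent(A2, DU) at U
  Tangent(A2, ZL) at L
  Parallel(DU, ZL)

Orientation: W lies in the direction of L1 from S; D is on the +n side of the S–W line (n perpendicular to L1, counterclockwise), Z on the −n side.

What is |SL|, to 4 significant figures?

68.13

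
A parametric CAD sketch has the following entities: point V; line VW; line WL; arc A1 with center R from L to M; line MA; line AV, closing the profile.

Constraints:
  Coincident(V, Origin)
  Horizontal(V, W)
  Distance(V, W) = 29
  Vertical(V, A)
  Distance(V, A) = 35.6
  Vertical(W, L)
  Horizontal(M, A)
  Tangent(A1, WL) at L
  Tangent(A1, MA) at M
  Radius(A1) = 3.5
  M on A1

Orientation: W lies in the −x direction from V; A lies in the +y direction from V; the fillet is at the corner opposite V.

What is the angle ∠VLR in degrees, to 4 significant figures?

47.90°

V is at the origin; V and W share the same y with |VW| = 29.0 and W on the −x side, so W = (-29.00, 0.000). VA is vertical with |VA| = 35.6 and A on the +y side, so A = (0.000, 35.60). The virtual corner opposite V is at (-29.00, 35.60). Tangency of A1 to WL means the radius RL is perpendicular to WL and tangency of A1 to MA means the radius RM is perpendicular to MA, with radius 3.5, so the center R sits 3.5 in from both sides at R = (-25.50, 32.10). That places the tangent points at L = (-29.00, 32.10) on WL and M = (-25.50, 35.60) on MA. Then cos ∠VLR = LV·LR / (|LV||LR|), giving 47.90°.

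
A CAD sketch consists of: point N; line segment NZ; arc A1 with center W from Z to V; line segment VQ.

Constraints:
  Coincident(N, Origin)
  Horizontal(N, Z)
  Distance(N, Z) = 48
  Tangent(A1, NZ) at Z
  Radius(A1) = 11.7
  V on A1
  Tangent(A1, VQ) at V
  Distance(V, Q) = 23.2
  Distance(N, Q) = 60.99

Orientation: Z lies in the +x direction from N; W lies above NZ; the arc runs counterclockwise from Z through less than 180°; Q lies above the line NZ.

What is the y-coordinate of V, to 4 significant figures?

16.99

N is at the origin; N and Z share the same y with |NZ| = 48.0 and Z on the +x side, so Z = (48.00, 0.000). Tangency of A1 to NZ means the radius WZ is perpendicular to NZ, so W = Z + (0, 11.7) = (48.00, 11.70). Since WV ⟂ VQ (tangency), |WQ| = √(11.7² + 23.2²) = 25.98 regardless of where V sits on A1. So Q lies on both circle(N, 60.99) and circle(W, 25.98); the above-NZ intersection is Q = (47.96, 37.68). V is the foot of the tangent from Q: V = (58.44, 16.99).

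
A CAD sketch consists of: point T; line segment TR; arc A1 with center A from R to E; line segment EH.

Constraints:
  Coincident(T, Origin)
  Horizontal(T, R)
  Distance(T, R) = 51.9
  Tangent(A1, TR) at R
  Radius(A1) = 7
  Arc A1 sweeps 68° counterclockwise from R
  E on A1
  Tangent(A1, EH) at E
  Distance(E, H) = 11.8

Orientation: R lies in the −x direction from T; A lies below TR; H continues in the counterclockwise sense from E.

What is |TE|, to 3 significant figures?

58.6

T is at the origin; TR is horizontal with |TR| = 51.9 and R on the −x side, so R = (-51.9, 0.00). Tangency of A1 to TR means the radius AR is perpendicular to TR, so A = R + (0, -7) = (-51.9, -7.00). On A1, R sits at bearing 90° from A; a 68° counterclockwise sweep puts E at bearing 158°, so E = A + 7.0·(cos 158°, sin 158°) = (-58.4, -4.38). Then |TE| = |E − T| = 58.6.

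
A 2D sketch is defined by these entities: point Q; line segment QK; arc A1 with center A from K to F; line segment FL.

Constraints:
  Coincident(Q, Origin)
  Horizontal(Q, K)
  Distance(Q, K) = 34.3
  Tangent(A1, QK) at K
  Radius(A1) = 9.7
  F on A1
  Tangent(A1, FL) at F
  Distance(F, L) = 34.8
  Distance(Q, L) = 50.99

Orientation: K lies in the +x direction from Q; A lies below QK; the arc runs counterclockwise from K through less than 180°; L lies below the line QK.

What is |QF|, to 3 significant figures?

26.5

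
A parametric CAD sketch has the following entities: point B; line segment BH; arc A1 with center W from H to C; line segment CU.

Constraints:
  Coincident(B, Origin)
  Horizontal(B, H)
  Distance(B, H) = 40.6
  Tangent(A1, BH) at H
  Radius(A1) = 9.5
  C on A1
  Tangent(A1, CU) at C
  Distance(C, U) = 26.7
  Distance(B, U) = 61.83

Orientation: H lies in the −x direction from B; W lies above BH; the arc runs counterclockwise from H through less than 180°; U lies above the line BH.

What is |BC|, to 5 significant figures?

36.683

Checks: B = (0.00, 0.00) ✓; |WC| = 9.500 ✓; ∠(WC, CU) = 90.00° ✓; |CU| = 26.70 ✓; |BU| = 61.83 ✓.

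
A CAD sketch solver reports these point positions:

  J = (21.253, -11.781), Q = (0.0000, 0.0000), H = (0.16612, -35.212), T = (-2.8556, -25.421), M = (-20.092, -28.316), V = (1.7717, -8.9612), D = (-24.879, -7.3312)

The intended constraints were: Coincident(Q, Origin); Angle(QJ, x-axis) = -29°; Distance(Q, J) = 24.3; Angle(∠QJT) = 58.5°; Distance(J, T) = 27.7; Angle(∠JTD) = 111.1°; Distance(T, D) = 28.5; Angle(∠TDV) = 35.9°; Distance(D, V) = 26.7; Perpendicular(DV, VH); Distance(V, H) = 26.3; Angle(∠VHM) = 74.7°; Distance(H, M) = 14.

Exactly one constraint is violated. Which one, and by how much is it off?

Distance(H, M) = 14 — off by 7.40.

Q = (0.00, 0.00) ✓; QJ at -29.00° ✓; |QJ| = 24.30 ✓; ∠QJT = 58.50° ✓; |JT| = 27.70 ✓; ∠JTD = 111.1° ✓; |TD| = 28.50 ✓; ∠TDV = 35.90° ✓; |DV| = 26.70 ✓; ∠(DV, VH) = 90.00° ✓; |VH| = 26.30 ✓; ∠VHM = 74.70° ✓; |HM| = 21.40 ✗.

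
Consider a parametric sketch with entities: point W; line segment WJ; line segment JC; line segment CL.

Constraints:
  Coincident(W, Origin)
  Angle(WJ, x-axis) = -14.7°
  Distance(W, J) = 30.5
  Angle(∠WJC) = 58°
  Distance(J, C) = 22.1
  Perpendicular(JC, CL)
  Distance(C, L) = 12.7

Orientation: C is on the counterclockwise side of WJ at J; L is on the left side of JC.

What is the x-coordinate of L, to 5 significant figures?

10.804

∠WJC = 58.0°, so JC runs at -14.7° + (180° − 58.0°) = 107.30° from the x-axis; with |JC| = 22.1, C = J + 22.1·(cos 107.30°, sin 107.30°) = (22.930, 13.361). The perpendicularity gives CL at right angles to JC; with |CL| = 12.7 on the left of JC, L = C + 12.7·(-0.95476, -0.29737) = (10.804, 9.5839). So L.x = 10.804.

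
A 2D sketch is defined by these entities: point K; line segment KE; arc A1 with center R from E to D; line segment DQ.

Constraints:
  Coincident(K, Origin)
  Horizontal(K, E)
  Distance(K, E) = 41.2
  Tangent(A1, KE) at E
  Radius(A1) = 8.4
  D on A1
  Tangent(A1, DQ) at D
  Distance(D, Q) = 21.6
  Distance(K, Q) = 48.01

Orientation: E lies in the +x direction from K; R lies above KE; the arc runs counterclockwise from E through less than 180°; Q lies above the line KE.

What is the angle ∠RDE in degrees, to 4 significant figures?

28.61°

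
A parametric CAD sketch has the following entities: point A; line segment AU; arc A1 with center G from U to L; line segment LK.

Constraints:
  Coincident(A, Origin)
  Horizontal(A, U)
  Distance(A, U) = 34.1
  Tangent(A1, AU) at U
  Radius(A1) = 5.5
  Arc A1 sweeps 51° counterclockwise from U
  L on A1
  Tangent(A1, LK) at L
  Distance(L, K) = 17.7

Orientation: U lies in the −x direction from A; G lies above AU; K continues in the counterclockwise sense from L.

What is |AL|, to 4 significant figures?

29.90

A1 meets AU tangentially, so GU is at right angles to AU, so G = U + (0, 5.5) = (-34.10, 5.500). On A1, U sits at bearing -90° from G; a 51° counterclockwise sweep puts L at bearing -39°, so L = G + 5.5·(cos -39°, sin -39°) = (-29.83, 2.039). Then |AL| = |L − A| = 29.90.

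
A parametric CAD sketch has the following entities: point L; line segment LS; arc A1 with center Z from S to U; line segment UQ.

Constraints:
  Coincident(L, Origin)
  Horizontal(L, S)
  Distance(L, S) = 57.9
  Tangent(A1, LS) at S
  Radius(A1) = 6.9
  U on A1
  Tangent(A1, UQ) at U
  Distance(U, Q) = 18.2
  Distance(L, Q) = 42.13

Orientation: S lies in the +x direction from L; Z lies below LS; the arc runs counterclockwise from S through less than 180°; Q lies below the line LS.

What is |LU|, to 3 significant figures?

53.3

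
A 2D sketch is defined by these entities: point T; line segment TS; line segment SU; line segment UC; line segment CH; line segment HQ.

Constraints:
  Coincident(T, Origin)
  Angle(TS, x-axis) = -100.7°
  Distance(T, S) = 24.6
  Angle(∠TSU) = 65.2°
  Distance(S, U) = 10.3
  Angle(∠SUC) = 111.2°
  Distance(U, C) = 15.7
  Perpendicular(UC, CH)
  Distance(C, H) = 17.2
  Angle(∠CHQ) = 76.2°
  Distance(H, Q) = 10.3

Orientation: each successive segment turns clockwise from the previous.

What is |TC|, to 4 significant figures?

9.551

T is at the origin; TS runs at -100.7° with length 24.6, so S = (-4.567, -24.17). ∠TSU = 65.2° gives SU at 144.5° from the x-axis; with |SU| = 10.3, U = (-12.95, -18.19). ∠SUC = 111.2° gives UC at 75.70° from the x-axis; with |UC| = 15.7, C = (-9.075, -2.977). Then |TC| = |C − T| = 9.551.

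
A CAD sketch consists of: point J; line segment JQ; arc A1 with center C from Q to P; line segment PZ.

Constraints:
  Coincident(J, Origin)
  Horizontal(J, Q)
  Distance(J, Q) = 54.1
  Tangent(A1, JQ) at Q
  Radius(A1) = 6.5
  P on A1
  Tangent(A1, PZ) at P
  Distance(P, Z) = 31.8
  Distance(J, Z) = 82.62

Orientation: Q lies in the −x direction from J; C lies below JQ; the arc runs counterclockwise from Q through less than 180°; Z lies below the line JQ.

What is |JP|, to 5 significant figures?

59.556

Checks: |CP| = 6.500 ✓; ∠(CP, PZ) = 90.00° ✓; |PZ| = 31.80 ✓; |JZ| = 82.62 ✓.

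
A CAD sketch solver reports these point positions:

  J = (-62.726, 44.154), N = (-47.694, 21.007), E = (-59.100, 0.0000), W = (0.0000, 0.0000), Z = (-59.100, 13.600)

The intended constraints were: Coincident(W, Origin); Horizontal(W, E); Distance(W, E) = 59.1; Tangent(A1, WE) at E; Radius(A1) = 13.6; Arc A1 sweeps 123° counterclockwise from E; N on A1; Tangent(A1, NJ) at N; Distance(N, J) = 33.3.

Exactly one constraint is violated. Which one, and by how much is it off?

Distance(N, J) = 33.3 — off by 5.70.

W = (0.00, 0.00) ✓; W.y = 0.00, E.y = 0.00 ✓; |WE| = 59.10 ✓; ∠(ZE, EW) = 90.00° ✓; |ZE| = 13.60 ✓; bearing(Z→N) − bearing(Z→E) = 123.0° ✓; |ZN| = 13.60 ✓; ∠(ZN, NJ) = 90.00° ✓; |NJ| = 27.60 ✗.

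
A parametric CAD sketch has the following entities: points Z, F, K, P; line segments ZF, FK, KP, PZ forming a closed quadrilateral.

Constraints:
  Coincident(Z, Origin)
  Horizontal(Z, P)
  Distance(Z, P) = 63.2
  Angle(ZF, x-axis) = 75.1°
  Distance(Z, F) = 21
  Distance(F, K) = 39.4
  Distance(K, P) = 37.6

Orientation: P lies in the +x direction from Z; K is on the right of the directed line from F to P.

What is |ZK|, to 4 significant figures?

30.23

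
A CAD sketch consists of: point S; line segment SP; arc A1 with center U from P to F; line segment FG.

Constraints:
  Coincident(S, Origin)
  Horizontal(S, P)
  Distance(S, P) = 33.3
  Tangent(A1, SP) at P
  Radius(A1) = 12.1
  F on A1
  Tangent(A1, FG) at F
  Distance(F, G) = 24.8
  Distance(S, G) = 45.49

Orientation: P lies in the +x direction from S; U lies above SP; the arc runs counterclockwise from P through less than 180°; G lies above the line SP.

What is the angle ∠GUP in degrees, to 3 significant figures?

162°

Checks: |UF| = 12.10 ✓; ∠(UF, FG) = 90.00° ✓; |FG| = 24.80 ✓; |SG| = 45.49 ✓.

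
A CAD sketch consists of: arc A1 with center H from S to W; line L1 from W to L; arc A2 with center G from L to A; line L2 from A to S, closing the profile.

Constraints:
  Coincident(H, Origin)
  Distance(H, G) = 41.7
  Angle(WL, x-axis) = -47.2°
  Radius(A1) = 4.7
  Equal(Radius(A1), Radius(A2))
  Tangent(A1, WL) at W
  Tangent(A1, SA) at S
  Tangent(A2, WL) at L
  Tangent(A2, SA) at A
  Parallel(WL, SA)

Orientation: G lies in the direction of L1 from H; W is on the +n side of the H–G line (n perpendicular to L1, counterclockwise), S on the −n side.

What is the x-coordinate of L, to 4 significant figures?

31.78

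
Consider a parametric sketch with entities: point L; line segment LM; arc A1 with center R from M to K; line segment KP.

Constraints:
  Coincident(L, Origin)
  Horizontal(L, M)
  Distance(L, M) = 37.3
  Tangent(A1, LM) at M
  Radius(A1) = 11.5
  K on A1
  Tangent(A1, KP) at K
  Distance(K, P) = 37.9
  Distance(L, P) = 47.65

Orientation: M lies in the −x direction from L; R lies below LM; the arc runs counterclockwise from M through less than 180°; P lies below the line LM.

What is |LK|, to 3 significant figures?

49.1

L is at the origin; LM is horizontal with |LM| = 37.3 and M on the −x side, so M = (-37.3, 0.00). Tangency of A1 to LM means the radius RM is perpendicular to LM, so R = M + (0, -11.5) = (-37.3, -11.5). Since RK ⟂ KP (tangency), |RP| = √(11.5² + 37.9²) = 39.6 regardless of where K sits on A1. So P lies on both circle(L, 47.65) and circle(R, 39.6); the below-LM intersection is P = (-16.0, -44.9). K is the foot of the tangent from P: K = (-44.8, -20.2).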